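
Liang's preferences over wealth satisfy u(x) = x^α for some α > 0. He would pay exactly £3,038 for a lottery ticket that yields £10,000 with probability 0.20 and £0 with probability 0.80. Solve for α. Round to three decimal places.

α ≈ 1.351

The lottery's expected utility is 0.20·u(10000) + 0.80·u(0) = 0.20·10000^α (since u(0) = 0 for α > 0).
Setting u(3038) equal to that: 3038^α = 0.20·10000^α ⇒ (3038/10000)^α = 0.20.
Take logs: α = ln 0.20 / ln(3038/10000) ≈ 1.35090.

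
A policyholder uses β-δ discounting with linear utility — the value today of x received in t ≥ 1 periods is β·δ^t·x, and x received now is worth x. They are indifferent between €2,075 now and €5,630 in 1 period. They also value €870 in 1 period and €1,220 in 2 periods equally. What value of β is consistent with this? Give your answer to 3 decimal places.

β ≈ 0.517

From the later pair, β·δ^1·870 = β·δ^2·1220; dividing through, δ = 870/1220 = 0.71311.
Now use the now-vs-future pair: 2075 = β·δ·5630 gives β = 2075/(0.71311·5630) ≈ 0.517.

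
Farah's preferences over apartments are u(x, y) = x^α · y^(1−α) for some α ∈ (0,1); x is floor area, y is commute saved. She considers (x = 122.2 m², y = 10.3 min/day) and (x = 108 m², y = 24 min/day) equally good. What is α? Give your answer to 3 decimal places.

α ≈ 0.873

Indifference: 122.2^α · 10.3^(1−α) = 108^α · 24^(1−α).
(122.2/108)^α = (24/10.3)^(1−α); take logs: α·ln(122.2/108) = (1−α)·ln(24/10.3), i.e. α·0.123528 = (1−α)·0.845910.
Thus α·(0.969438) = 0.845910, so α = 0.845910/0.969438 ≈ 0.873.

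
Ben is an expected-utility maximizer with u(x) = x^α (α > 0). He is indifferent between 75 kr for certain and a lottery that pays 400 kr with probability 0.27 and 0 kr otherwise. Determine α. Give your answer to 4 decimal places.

EU(lottery) = 0.27·400^α + 0.73·0 = 0.27·400^α.
Indifference: 75^α = 0.27·400^α, so (75/400)^α = 0.27.
Take logs: α = ln 0.27 / ln(75/400) ≈ 0.782170.

α ≈ 0.7822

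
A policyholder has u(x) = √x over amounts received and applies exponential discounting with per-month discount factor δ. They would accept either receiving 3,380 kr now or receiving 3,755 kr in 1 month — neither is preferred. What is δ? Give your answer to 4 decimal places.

Equating discounted utilities: u(3380) = δ·u(3755) ⇒ δ = u(3380)/u(3755).
With u(x) = √x: δ = √3380/√3755 = √(3380/3755) = 0.94875.

δ ≈ 0.9488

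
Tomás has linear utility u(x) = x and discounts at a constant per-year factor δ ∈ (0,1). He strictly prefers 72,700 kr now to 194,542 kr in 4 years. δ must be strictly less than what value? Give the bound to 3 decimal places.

Comparing present values: 72700 > δ^4·194542.
Hence δ^4 < 72700/194542 = 0.37370, and x ↦ x^(1/4) is increasing on (0,∞).
δ < 0.37370^(1/4) = 0.782.

δ < 0.782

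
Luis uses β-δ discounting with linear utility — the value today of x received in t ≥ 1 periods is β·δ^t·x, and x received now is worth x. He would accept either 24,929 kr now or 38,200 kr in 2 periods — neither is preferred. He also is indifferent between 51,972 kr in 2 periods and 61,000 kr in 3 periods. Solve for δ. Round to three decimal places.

The second indifference involves only future payoffs, so β cancels: β·δ^2·51972 = β·δ^3·61000, giving δ = 51972/61000 = 0.85200.

δ ≈ 0.852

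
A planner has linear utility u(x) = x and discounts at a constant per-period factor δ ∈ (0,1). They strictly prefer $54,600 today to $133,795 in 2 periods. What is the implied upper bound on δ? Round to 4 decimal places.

Comparing present values: 54600 > δ^2·133795.
Hence δ^2 < 54600/133795 = 0.40809, and x ↦ x^(1/2) is increasing on (0,∞).
δ < 0.40809^(1/2) = 0.6388.

δ < 0.6388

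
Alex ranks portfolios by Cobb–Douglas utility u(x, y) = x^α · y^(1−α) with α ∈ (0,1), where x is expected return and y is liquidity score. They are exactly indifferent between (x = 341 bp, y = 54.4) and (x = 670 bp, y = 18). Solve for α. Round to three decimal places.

α ≈ 0.621

Indifference: 341^α · 54.4^(1−α) = 670^α · 18^(1−α).
Taking logs: α·ln 341 + (1−α)·ln 54.4 = α·ln 670 + (1−α)·ln 18, i.e. α·-0.675395 = (1−α)·-1.105992.
Thus α·(-1.781387) = -1.105992, so α = -1.105992/-1.781387 ≈ 0.621.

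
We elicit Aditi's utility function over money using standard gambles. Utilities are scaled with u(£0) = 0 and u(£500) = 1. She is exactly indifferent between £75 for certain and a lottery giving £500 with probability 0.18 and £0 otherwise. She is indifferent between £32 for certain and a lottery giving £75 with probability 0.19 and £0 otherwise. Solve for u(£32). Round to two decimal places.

0.03

From the first indifference, u(£75) = 0.18·u(£500) + 0.82·u(£0) = 0.18·1 + 0.82·0 = 0.18.
Chaining: u(£32) = 0.19·0.18 + 0.81·0.00 = 0.0342.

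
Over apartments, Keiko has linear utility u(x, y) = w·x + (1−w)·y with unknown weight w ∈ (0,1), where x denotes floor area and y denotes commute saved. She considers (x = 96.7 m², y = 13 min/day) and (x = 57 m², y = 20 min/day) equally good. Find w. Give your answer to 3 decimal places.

Indifference: w·96.7 + (1−w)·13 = w·57 + (1−w)·20.
Rearranging, 39.7·w − 7·(1−w) = 0.
Hence w = 7/(39.7+7) = 7/46.7 = 0.150.

w = 0.150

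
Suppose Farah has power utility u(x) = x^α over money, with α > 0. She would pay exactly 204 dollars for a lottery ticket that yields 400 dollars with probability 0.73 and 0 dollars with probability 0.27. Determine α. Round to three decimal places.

α ≈ 0.467

Since u(0) = 0, the lottery's EU is 0.73·400^α.
Indifference: 204^α = 0.73·400^α, so (204/400)^α = 0.73.
Taking logs: α·ln(204/400) = ln(0.73), so α = -0.314711 / -0.673345 ≈ 0.467.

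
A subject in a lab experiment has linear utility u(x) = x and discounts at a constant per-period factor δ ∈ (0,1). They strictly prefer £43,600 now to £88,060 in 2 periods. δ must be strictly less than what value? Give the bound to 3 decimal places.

δ < 0.704

The preference means 43600 > δ^2·88060.
Hence δ^2 < 43600/88060 = 0.49512, and x ↦ x^(1/2) is increasing on (0,∞).
δ < 0.49512^(1/2) = 0.704.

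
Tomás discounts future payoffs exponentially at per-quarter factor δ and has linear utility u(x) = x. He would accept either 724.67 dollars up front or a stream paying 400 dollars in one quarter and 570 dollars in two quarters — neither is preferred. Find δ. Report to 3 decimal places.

The stream is worth 400δ + 570δ² today, so 400δ + 570δ² = 724.67.
So 570δ² + 400δ − 724.67 = 0.
δ = (−400 + √(400² + 4·570·724.67)) / (2·570) = (−400 + √1812247.60) / 1140 ≈ 0.830.

δ ≈ 0.830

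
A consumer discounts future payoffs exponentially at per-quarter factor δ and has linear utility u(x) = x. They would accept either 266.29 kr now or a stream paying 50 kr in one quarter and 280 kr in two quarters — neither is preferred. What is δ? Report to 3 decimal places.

δ ≈ 0.890

The stream is worth 50δ + 280δ² today, so 50δ + 280δ² = 266.29.
That is, 280δ² + 50δ − 266.29 = 0, a quadratic in δ.
δ = (−50 + √(50² + 4·280·266.29)) / (2·280) = (−50 + √300744.80) / 560 ≈ 0.890.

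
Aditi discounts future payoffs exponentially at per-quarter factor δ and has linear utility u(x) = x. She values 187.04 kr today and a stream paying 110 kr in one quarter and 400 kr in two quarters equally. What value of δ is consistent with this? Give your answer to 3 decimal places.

The stream is worth 110δ + 400δ² today, so 110δ + 400δ² = 187.04.
So 400δ² + 110δ − 187.04 = 0.
δ = (−110 + √(110² + 4·400·187.04)) / (2·400) = (−110 + √311364.00) / 800 ≈ 0.560.

δ ≈ 0.560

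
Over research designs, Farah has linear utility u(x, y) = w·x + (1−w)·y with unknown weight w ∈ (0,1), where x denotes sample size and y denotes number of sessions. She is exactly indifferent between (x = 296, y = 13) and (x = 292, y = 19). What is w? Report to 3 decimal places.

Indifference: w·296 + (1−w)·13 = w·292 + (1−w)·19.
w·(296−292) = (1−w)·(19−13), i.e. w·4 = (1−w)·6.
Hence w = 6/(4+6) = 6/10 = 0.600.

w = 0.600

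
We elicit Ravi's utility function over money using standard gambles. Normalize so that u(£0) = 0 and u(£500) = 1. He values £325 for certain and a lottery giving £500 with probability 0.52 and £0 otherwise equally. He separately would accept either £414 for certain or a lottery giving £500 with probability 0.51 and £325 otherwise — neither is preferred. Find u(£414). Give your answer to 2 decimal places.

From the first indifference, u(£325) = 0.52·u(£500) + 0.48·u(£0) = 0.52·1 + 0.48·0 = 0.52.
The second indifference gives u(£414) = 0.51·u(£500) + 0.49·u(£325) = 0.51·1.00 + 0.49·0.52 = 0.7648.

0.76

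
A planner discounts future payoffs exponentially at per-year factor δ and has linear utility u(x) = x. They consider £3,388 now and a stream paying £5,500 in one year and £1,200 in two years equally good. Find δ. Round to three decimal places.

δ ≈ 0.550

Equating present values: 3388 = 5500δ + 1200δ².
So 1200δ² + 5500δ − 3388 = 0.
By the quadratic formula (taking the positive root), δ = (−5500 + √46512400.00) / 2400 ≈ 0.550.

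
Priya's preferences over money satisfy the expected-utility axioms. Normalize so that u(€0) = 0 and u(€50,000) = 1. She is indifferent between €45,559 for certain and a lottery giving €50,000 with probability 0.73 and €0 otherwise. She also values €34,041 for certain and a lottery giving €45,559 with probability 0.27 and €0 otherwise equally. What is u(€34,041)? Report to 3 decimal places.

From the first indifference, u(€45,559) = 0.73·u(€50,000) + 0.27·u(€0) = 0.73·1 + 0.27·0 = 0.73.
The second indifference gives u(€34,041) = 0.27·u(€45,559) + 0.73·u(€0) = 0.27·0.73 + 0.73·0.00 = 0.1971.

0.197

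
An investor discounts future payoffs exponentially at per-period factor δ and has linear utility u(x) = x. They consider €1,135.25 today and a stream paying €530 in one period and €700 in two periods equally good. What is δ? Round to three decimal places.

δ ≈ 0.950

The stream is worth 530δ + 700δ² today, so 530δ + 700δ² = 1135.25.
That is, 700δ² + 530δ − 1135.25 = 0, a quadratic in δ.
The positive root is δ = [−530 + √(530² + 4·700·1135.25)] / (2·700) = (−530 + 1860.000)/1400 ≈ 0.950.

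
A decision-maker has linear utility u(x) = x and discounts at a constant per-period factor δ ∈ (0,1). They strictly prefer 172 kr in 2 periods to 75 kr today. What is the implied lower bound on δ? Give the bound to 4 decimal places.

The preference means 75 < δ^2·172.
Dividing by 172: δ^2 > 0.43605. Both sides are positive, so the square root keeps the direction.
δ > 0.43605^(1/2) = 0.6603.

δ > 0.6603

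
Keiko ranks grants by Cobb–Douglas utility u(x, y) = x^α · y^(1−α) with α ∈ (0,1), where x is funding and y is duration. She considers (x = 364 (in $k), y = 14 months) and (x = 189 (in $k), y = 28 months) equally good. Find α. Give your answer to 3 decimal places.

Set the two utilities equal: 364^α·14^(1−α) = 189^α·28^(1−α).
Rearrange to (364/189)^α = (28/14)^(1−α) and take logs: α·0.655407 = (1−α)·0.693147.
With A = 0.655407 and B = 0.693147: α·A = (1−α)·B, so α = B/(A+B) = 0.693147/1.348554 ≈ 0.514.

α ≈ 0.514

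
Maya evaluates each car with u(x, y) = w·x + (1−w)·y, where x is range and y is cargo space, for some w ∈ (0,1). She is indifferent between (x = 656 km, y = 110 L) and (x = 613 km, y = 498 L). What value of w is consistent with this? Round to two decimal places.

Indifference: w·656 + (1−w)·110 = w·613 + (1−w)·498.
w·(656−613) = (1−w)·(498−110), i.e. w·43 = (1−w)·388.
So w/(1−w) = 388/43 = 9.0233, giving w = 388/(43+388) = 0.90.

w = 0.90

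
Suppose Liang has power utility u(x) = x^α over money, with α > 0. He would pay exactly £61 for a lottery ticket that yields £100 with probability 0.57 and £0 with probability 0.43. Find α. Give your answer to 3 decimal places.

α ≈ 1.137

Since u(0) = 0, the lottery's EU is 0.57·100^α.
Indifference: 61^α = 0.57·100^α, so (61/100)^α = 0.57.
α = ln(0.57) / ln(61/100) = -0.562119/-0.494296 ≈ 1.137.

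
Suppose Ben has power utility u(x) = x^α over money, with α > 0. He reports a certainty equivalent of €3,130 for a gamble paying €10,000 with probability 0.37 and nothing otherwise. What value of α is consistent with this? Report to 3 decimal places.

EU(lottery) = 0.37·10000^α + 0.63·0 = 0.37·10000^α.
Indifference: 3130^α = 0.37·10000^α, so (3130/10000)^α = 0.37.
Taking logs: α·ln(3130/10000) = ln(0.37), so α = -0.994252 / -1.161552 ≈ 0.856.

α ≈ 0.856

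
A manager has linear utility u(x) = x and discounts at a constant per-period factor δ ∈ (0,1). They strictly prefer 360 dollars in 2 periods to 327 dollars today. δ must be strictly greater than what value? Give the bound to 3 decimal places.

The preference means 327 < δ^2·360.
So δ^2 > 327/360 = 0.90833; taking the square root of both positive sides preserves the inequality.
δ > 0.90833^(1/2) = 0.953.

δ > 0.953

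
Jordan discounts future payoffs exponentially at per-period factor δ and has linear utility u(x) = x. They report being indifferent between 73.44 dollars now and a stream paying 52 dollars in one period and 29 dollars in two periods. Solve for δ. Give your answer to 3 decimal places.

δ ≈ 0.930

Present value of the stream is 52·δ + 29·δ². Indifference gives 52δ + 29δ² = 73.44.
Rearranged: 29δ² + 52δ − 73.44 = 0.
δ = (−52 + √(52² + 4·29·73.44)) / (2·29) = (−52 + √11223.04) / 58 ≈ 0.930.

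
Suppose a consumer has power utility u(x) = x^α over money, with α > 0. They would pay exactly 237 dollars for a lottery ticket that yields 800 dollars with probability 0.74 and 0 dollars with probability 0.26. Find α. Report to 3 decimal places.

α ≈ 0.248

The lottery's expected utility is 0.74·u(800) + 0.26·u(0) = 0.74·800^α (since u(0) = 0 for α > 0).
Setting u(237) equal to that: 237^α = 0.74·800^α ⇒ (237/800)^α = 0.74.
Taking logs: α·ln(237/800) = ln(0.74), so α = -0.301105 / -1.216552 ≈ 0.248.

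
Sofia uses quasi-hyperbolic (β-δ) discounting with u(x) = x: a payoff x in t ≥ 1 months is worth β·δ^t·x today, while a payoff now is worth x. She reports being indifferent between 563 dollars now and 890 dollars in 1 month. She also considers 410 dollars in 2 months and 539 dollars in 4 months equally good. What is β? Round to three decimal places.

β ≈ 0.725

The second indifference involves only future payoffs, so β cancels: β·δ^2·410 = β·δ^4·539, giving δ^2 = 410/539 = 0.76067, so δ = 0.87216.
The first indifference: 563 = β·δ·890, so β = 563/(δ·890) = 563/(0.87216·890) ≈ 0.725.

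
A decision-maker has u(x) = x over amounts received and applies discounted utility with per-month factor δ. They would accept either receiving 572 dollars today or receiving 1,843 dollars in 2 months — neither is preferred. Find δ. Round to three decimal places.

Indifference means u(572) = δ^2 · u(1843), so δ^2 = u(572)/u(1843).
With u(x) = x: δ^2 = 572/1843 = 0.31036.
Hence δ = (0.31036)^(1/2) = 0.55710.

δ ≈ 0.557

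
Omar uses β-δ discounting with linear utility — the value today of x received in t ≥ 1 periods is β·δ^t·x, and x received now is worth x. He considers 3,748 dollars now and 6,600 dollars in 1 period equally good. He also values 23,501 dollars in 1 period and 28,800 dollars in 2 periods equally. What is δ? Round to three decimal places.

Both payoffs in the second observation are in the future, so β drops out: δ^1·23501 = δ^2·28800 ⇒ δ = 23501/28800 = 0.81601.

δ ≈ 0.816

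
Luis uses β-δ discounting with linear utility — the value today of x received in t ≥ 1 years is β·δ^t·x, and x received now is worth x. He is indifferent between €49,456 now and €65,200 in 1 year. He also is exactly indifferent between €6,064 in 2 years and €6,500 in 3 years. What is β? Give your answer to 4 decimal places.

β ≈ 0.8131

From the later pair, β·δ^2·6064 = β·δ^3·6500; dividing through, δ = 6064/6500 = 0.93292.
Now use the now-vs-future pair: 49456 = β·δ·65200 gives β = 49456/(0.93292·65200) ≈ 0.8131.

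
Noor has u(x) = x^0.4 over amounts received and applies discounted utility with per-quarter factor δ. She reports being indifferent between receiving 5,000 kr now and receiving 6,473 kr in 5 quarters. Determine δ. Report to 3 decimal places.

δ ≈ 0.980

Equating discounted utilities: u(5000) = δ^5·u(6473) ⇒ δ^5 = u(5000)/u(6473).
With u(x) = x^0.4: δ^5 = 5000^0.4/6473^0.4 = (5000/6473)^0.4 = 0.90187.
Hence δ = (0.90187)^(1/5) = 0.97956.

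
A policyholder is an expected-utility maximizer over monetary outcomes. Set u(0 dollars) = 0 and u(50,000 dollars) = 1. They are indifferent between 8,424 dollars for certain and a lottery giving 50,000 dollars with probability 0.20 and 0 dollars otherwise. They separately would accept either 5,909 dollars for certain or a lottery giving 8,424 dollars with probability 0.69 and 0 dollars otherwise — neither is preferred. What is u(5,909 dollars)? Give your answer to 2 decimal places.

From the first indifference, u(8,424 dollars) = 0.20·u(50,000 dollars) + 0.80·u(0 dollars) = 0.20·1 + 0.80·0 = 0.20.
Chaining: u(5,909 dollars) = 0.69·0.20 + 0.31·0.00 = 0.1380.

0.14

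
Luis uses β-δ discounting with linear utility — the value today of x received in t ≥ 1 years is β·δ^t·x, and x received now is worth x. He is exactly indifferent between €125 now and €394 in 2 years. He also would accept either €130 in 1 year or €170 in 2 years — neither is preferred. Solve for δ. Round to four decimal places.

δ ≈ 0.7647

Both payoffs in the second observation are in the future, so β drops out: δ^1·130 = δ^2·170 ⇒ δ = 130/170 = 0.76471.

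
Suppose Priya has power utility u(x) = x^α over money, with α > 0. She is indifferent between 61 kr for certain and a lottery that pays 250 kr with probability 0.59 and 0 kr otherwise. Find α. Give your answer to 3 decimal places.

α ≈ 0.374

Since u(0) = 0, the lottery's EU is 0.59·250^α.
Indifference: 61^α = 0.59·250^α, so (61/250)^α = 0.59.
Take logs: α = ln 0.59 / ln(61/250) ≈ 0.37405.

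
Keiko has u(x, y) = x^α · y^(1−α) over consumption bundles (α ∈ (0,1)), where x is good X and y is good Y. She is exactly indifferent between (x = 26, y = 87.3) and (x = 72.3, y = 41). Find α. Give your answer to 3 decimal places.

Indifference: 26^α · 87.3^(1−α) = 72.3^α · 41^(1−α).
Taking logs: α·ln 26 + (1−α)·ln 87.3 = α·ln 72.3 + (1−α)·ln 41, i.e. α·-1.022728 = (1−α)·-0.755778.
So α/(1−α) = (-0.755778)/(-1.022728) = 0.738982, and α = 0.738982/1.738982 ≈ 0.425.

α ≈ 0.425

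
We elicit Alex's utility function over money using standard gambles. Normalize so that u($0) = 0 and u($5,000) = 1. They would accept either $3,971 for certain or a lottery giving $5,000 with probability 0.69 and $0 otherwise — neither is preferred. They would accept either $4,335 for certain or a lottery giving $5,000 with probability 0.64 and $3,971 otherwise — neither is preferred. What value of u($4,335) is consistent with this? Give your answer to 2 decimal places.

0.89

The first gamble pins u($3,971): it must equal 0.69·1 + 0.31·0 = 0.69.
The second indifference gives u($4,335) = 0.64·u($5,000) + 0.36·u($3,971) = 0.64·1.00 + 0.36·0.69 = 0.8884.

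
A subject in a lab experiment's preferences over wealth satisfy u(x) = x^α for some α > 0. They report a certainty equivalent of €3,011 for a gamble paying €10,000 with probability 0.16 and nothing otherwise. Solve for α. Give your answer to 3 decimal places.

Since u(0) = 0, the lottery's EU is 0.16·10000^α.
Indifference: 3011^α = 0.16·10000^α, so (3011/10000)^α = 0.16.
Taking logs: α·ln(3011/10000) = ln(0.16), so α = -1.832581 / -1.200313 ≈ 1.527.

α ≈ 1.527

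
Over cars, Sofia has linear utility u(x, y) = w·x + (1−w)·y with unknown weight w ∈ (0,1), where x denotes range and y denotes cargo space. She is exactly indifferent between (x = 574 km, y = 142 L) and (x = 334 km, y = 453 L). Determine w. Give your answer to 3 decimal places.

w = 0.564

u(574,142) = u(334,453) means w·574 + (1−w)·142 = w·334 + (1−w)·453.
Rearranging, 240·w − 311·(1−w) = 0.
Hence w = 311/(240+311) = 311/551 = 0.564.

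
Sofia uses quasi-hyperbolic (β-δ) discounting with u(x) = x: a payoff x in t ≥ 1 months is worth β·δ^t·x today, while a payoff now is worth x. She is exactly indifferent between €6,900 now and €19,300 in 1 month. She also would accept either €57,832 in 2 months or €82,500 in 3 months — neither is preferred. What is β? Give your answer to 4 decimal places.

β ≈ 0.5100

The second indifference involves only future payoffs, so β cancels: β·δ^2·57832 = β·δ^3·82500, giving δ = 57832/82500 = 0.70099.
Now use the now-vs-future pair: 6900 = β·δ·19300 gives β = 6900/(0.70099·19300) ≈ 0.5100.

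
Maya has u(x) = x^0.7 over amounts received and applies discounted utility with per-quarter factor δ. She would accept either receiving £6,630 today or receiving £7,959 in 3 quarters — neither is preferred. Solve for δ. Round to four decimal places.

δ ≈ 0.9583

Indifference means u(6630) = δ^3 · u(7959), so δ^3 = u(6630)/u(7959).
Since u(x) = x^0.7, δ^3 = (6630/7959)^0.7 = 0.83302^0.7 = 0.87995.
Hence δ = (0.87995)^(1/3) = 0.958266.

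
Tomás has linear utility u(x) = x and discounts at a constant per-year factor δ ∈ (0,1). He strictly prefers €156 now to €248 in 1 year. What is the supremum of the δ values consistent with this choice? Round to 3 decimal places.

δ < 0.629

The preference means 156 > δ·248.
Dividing through by 248 gives δ < 0.62903.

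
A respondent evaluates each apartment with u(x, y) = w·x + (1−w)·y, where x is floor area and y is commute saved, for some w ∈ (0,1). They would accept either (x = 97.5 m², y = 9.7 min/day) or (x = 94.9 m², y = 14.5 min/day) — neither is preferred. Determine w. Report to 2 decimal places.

w = 0.65

Indifference: w·97.5 + (1−w)·9.7 = w·94.9 + (1−w)·14.5.
w·(97.5−94.9) = (1−w)·(14.5−9.7), i.e. w·2.6 = (1−w)·4.8.
So w/(1−w) = 4.8/2.6 = 1.8462, giving w = 4.8/(2.6+4.8) = 0.65.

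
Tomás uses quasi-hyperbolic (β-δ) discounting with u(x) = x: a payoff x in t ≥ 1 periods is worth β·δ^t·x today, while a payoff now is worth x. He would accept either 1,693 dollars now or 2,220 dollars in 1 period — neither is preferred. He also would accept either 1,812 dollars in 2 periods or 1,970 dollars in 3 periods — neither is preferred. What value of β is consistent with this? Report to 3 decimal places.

β ≈ 0.829

Both payoffs in the second observation are in the future, so β drops out: δ^2·1812 = δ^3·1970 ⇒ δ = 1812/1970 = 0.91980.
Now use the now-vs-future pair: 1693 = β·δ·2220 gives β = 1693/(0.91980·2220) ≈ 0.829.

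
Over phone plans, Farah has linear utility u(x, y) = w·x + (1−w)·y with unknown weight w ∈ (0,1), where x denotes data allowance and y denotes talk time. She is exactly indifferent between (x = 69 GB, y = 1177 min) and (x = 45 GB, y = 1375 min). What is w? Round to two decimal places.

w = 0.89

Indifference: w·69 + (1−w)·1177 = w·45 + (1−w)·1375.
Rearranging, 24·w − 198·(1−w) = 0.
So w/(1−w) = 198/24 = 8.2500, giving w = 198/(24+198) = 0.89.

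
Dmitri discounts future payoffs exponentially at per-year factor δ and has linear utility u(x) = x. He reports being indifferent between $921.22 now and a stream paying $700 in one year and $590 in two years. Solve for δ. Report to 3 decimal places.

δ ≈ 0.790

The stream is worth 700δ + 590δ² today, so 700δ + 590δ² = 921.22.
So 590δ² + 700δ − 921.22 = 0.
The positive root is δ = [−700 + √(700² + 4·590·921.22)] / (2·590) = (−700 + 1632.201)/1180 ≈ 0.790.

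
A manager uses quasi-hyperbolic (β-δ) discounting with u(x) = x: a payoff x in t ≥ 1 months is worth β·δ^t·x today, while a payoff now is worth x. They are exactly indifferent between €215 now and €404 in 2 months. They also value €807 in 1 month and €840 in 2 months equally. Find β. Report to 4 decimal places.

From the later pair, β·δ^1·807 = β·δ^2·840; dividing through, δ = 807/840 = 0.96071.
The first indifference: 215 = β·δ^2·404, so β = 215/(δ^2·404) = 215/(0.92297·404) ≈ 0.5766.

β ≈ 0.5766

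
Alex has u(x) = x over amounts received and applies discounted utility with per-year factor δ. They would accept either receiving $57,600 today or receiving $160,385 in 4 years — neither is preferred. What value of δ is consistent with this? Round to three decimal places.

The payoff in 4 years is discounted by δ^4, so u(57600) = δ^4·u(160385) and δ^4 = u(57600)/u(160385).
With u(x) = x: δ^4 = 57600/160385 = 0.35914.
Hence δ = (0.35914)^(1/4) = 0.77413.

δ ≈ 0.774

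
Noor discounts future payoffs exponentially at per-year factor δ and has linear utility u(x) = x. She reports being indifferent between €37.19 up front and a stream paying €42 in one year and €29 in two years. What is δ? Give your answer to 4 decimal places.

δ ≈ 0.6200

The stream is worth 42δ + 29δ² today, so 42δ + 29δ² = 37.19.
Rearranged: 29δ² + 42δ − 37.19 = 0.
By the quadratic formula (taking the positive root), δ = (−42 + √6078.04) / 58 ≈ 0.6200.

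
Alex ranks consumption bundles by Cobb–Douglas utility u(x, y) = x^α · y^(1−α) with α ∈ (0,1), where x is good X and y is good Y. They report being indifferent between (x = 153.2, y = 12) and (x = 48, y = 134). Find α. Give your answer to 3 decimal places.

α ≈ 0.675

Set the two utilities equal: 153.2^α·12^(1−α) = 48^α·134^(1−α).
Taking logs: α·ln 153.2 + (1−α)·ln 12 = α·ln 48 + (1−α)·ln 134, i.e. α·1.160543 = (1−α)·2.412933.
Thus α·(3.573476) = 2.412933, so α = 2.412933/3.573476 ≈ 0.675.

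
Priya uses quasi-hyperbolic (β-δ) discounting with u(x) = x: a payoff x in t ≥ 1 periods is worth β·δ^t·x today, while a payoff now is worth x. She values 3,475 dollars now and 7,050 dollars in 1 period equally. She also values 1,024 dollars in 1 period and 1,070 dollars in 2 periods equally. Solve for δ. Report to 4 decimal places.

δ ≈ 0.9570

From the later pair, β·δ^1·1024 = β·δ^2·1070; dividing through, δ = 1024/1070 = 0.95701.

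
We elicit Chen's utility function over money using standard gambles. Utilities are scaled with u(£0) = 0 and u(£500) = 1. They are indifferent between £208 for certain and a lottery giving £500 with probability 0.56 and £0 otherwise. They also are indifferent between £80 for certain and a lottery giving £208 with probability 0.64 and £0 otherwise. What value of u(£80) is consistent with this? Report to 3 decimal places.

0.358

From the first indifference, u(£208) = 0.56·u(£500) + 0.44·u(£0) = 0.56·1 + 0.44·0 = 0.56.
Then u(£80) = 0.64·u(£208) + 0.36·u(£0) = 0.64·0.56 + 0.36·0.00 = 0.3584.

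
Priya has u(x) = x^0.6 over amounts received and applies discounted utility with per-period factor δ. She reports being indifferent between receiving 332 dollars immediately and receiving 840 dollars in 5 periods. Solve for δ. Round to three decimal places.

Equating discounted utilities: u(332) = δ^5·u(840) ⇒ δ^5 = u(332)/u(840).
Since u(x) = x^0.6, δ^5 = (332/840)^0.6 = 0.39524^0.6 = 0.57295.
Hence δ = (0.57295)^(1/5) = 0.89459.

δ ≈ 0.895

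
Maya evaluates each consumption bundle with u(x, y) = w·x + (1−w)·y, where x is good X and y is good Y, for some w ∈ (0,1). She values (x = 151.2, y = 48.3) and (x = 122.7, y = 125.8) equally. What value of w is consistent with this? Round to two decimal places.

w = 0.73

u(151.2,48.3) = u(122.7,125.8) means w·151.2 + (1−w)·48.3 = w·122.7 + (1−w)·125.8.
w·(151.2−122.7) = (1−w)·(125.8−48.3), i.e. w·28.5 = (1−w)·77.5.
The marginal rate of substitution is 77.5/28.5, so w = 77.5/(28.5+77.5) = 0.73.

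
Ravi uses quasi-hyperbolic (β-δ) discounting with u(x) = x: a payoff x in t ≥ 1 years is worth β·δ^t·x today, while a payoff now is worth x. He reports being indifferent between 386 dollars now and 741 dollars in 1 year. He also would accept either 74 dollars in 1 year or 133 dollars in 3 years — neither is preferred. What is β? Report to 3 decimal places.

From the later pair, β·δ^1·74 = β·δ^3·133; dividing through, δ^2 = 74/133 = 0.55639, so δ = 0.74592.
Now use the now-vs-future pair: 386 = β·δ·741 gives β = 386/(0.74592·741) ≈ 0.698.

β ≈ 0.698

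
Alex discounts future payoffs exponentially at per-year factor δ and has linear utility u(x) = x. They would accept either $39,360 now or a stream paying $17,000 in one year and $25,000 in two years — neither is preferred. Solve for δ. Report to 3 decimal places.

Equating present values: 39360 = 17000δ + 25000δ².
So 25000δ² + 17000δ − 39360 = 0.
The positive root is δ = [−17000 + √(17000² + 4·25000·39360)] / (2·25000) = (−17000 + 65000.000)/50000 ≈ 0.960.

δ ≈ 0.960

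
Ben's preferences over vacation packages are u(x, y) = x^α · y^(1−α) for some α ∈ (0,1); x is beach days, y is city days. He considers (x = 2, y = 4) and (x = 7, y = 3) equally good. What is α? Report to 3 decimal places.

α ≈ 0.187

Set the two utilities equal: 2^α·4^(1−α) = 7^α·3^(1−α).
(2/7)^α = (3/4)^(1−α); take logs: α·ln(2/7) = (1−α)·ln(3/4), i.e. α·-1.252763 = (1−α)·-0.287682.
With A = -1.252763 and B = -0.287682: α·A = (1−α)·B, so α = B/(A+B) = -0.287682/-1.540445 ≈ 0.187.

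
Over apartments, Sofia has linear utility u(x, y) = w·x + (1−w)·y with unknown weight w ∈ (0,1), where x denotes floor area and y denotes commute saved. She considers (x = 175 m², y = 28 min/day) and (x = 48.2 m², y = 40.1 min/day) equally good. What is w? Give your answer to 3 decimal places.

w = 0.087

Indifference: w·175 + (1−w)·28 = w·48.2 + (1−w)·40.1.
Collecting terms: w·126.8 = (1−w)·12.1.
The marginal rate of substitution is 12.1/126.8, so w = 12.1/(126.8+12.1) = 0.087.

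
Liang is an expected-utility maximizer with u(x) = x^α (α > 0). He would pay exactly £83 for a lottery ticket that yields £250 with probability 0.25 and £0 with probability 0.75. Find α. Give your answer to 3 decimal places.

The lottery's expected utility is 0.25·u(250) + 0.75·u(0) = 0.25·250^α (since u(0) = 0 for α > 0).
Setting u(83) equal to that: 83^α = 0.25·250^α ⇒ (83/250)^α = 0.25.
Taking logs: α·ln(83/250) = ln(0.25), so α = -1.386294 / -1.102620 ≈ 1.257.

α ≈ 1.257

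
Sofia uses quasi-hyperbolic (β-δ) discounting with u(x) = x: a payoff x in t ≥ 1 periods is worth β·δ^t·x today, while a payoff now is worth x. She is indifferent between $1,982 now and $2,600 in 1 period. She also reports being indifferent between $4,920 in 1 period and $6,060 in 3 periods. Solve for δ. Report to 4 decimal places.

δ ≈ 0.9010

The second indifference involves only future payoffs, so β cancels: β·δ^1·4920 = β·δ^3·6060, giving δ^2 = 4920/6060 = 0.81188, so δ = 0.90104.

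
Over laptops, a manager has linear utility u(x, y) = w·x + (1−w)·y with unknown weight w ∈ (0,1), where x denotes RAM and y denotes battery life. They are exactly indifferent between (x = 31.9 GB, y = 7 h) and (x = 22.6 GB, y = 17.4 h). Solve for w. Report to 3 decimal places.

w = 0.528

Indifference: w·31.9 + (1−w)·7 = w·22.6 + (1−w)·17.4.
Collecting terms: w·9.3 = (1−w)·10.4.
The marginal rate of substitution is 10.4/9.3, so w = 10.4/(9.3+10.4) = 0.528.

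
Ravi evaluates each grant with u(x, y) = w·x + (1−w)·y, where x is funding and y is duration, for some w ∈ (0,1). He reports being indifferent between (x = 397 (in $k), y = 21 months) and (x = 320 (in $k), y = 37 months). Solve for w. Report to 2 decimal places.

Indifference: w·397 + (1−w)·21 = w·320 + (1−w)·37.
Collecting terms: w·77 = (1−w)·16.
Hence w = 16/(77+16) = 16/93 = 0.17.

w = 0.17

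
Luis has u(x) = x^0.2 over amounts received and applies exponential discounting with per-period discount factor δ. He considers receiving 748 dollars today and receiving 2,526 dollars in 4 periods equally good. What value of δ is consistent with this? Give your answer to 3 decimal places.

Indifference means u(748) = δ^4 · u(2526), so δ^4 = u(748)/u(2526).
With u(x) = x^0.2: δ^4 = 748^0.2/2526^0.2 = (748/2526)^0.2 = 0.78396.
Taking the 4th root: δ = 0.78396^(1/4) ≈ 0.941.

δ ≈ 0.941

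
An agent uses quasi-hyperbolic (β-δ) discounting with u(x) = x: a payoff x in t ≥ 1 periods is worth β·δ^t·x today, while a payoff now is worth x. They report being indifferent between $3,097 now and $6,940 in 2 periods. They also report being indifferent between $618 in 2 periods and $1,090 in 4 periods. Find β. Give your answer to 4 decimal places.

β ≈ 0.7871

Both payoffs in the second observation are in the future, so β drops out: δ^2·618 = δ^4·1090 ⇒ δ^2 = 618/1090 = 0.56697, so δ = 0.75298.
Now use the now-vs-future pair: 3097 = β·δ^2·6940 gives β = 3097/(0.56697·6940) ≈ 0.7871.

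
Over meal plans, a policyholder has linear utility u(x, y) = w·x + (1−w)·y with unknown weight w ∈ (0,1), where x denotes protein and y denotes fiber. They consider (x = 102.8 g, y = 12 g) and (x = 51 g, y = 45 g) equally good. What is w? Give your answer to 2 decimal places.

Indifference: w·102.8 + (1−w)·12 = w·51 + (1−w)·45.
w·(102.8−51) = (1−w)·(45−12), i.e. w·51.8 = (1−w)·33.
The marginal rate of substitution is 33/51.8, so w = 33/(51.8+33) = 0.39.

w = 0.39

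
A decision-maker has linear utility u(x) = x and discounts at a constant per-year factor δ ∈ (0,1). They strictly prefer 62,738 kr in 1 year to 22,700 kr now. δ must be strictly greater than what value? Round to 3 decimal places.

The preference means 22700 < δ·62738.
So δ > 22700/62738 = 0.36182.

δ > 0.362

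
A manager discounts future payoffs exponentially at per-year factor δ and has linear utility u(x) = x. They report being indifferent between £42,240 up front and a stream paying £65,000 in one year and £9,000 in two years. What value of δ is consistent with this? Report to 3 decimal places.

Present value of the stream is 65000·δ + 9000·δ². Indifference gives 65000δ + 9000δ² = 42240.
Rearranged: 9000δ² + 65000δ − 42240 = 0.
The positive root is δ = [−65000 + √(65000² + 4·9000·42240)] / (2·9000) = (−65000 + 75800.000)/18000 ≈ 0.600.

δ ≈ 0.600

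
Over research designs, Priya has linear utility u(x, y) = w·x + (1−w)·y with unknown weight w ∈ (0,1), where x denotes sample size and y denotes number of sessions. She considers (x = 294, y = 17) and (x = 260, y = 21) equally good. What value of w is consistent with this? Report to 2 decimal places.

w = 0.11

u(294,17) = u(260,21) means w·294 + (1−w)·17 = w·260 + (1−w)·21.
w·(294−260) = (1−w)·(21−17), i.e. w·34 = (1−w)·4.
Hence w = 4/(34+4) = 4/38 = 0.11.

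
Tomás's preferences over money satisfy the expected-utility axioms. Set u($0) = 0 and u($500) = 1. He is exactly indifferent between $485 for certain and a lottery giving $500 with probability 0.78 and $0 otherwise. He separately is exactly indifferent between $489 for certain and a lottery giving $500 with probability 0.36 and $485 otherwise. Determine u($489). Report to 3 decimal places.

0.859

First, u($485) = 0.78·u($500) + 0.22·u($0) = 0.78.
Chaining: u($489) = 0.36·1.00 + 0.64·0.78 = 0.8592.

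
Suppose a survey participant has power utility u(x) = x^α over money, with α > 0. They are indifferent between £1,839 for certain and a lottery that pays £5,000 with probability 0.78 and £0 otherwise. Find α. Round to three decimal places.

α ≈ 0.248

EU(lottery) = 0.78·5000^α + 0.22·0 = 0.78·5000^α.
Indifference: 1839^α = 0.78·5000^α, so (1839/5000)^α = 0.78.
Take logs: α = ln 0.78 / ln(1839/5000) ≈ 0.24841.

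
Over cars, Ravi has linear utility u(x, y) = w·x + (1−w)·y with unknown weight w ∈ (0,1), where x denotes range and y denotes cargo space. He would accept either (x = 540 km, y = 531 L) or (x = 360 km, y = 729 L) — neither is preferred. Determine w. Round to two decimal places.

w = 0.52

Equating utilities: w·540 + (1−w)·531 = w·360 + (1−w)·729.
Collecting terms: w·180 = (1−w)·198.
The marginal rate of substitution is 198/180, so w = 198/(180+198) = 0.52.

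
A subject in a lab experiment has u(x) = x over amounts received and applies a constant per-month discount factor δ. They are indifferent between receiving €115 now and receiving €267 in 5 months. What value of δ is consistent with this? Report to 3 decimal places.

Indifference means u(115) = δ^5 · u(267), so δ^5 = u(115)/u(267).
With u(x) = x: δ^5 = 115/267 = 0.43071.
Taking the 5th root: δ = 0.43071^(1/5) ≈ 0.845.

δ ≈ 0.845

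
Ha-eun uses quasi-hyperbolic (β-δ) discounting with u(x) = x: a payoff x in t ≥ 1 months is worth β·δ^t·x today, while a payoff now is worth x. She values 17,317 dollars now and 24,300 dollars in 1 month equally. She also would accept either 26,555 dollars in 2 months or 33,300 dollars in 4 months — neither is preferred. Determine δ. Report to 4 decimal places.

The second indifference involves only future payoffs, so β cancels: β·δ^2·26555 = β·δ^4·33300, giving δ^2 = 26555/33300 = 0.79745, so δ = 0.89300.

δ ≈ 0.8930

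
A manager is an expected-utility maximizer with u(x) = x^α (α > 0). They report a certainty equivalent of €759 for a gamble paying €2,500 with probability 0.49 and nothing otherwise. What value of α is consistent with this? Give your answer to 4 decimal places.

α ≈ 0.5984

Since u(0) = 0, the lottery's EU is 0.49·2500^α.
Indifference: 759^α = 0.49·2500^α, so (759/2500)^α = 0.49.
Take logs: α = ln 0.49 / ln(759/2500) ≈ 0.598426.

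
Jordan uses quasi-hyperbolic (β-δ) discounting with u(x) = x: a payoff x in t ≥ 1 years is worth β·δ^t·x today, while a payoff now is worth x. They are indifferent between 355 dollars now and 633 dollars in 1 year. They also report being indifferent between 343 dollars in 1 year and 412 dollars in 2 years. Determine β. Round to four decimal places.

The second indifference involves only future payoffs, so β cancels: β·δ^1·343 = β·δ^2·412, giving δ = 343/412 = 0.83252.
Now use the now-vs-future pair: 355 = β·δ·633 gives β = 355/(0.83252·633) ≈ 0.6736.

β ≈ 0.6736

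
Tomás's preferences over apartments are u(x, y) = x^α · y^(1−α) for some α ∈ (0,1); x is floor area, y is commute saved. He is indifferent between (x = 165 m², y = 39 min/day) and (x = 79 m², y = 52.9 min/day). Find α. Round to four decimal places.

α ≈ 0.2927

Set the two utilities equal: 165^α·39^(1−α) = 79^α·52.9^(1−α).
(165/79)^α = (52.9/39)^(1−α); take logs: α·ln(165/79) = (1−α)·ln(52.9/39), i.e. α·0.7364976 = (1−α)·0.3048417.
Thus α·(1.0413393) = 0.3048417, so α = 0.3048417/1.0413393 ≈ 0.2927.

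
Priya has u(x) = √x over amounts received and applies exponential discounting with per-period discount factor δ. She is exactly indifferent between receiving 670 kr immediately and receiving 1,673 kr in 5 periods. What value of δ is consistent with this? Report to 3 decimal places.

The payoff in 5 periods is discounted by δ^5, so u(670) = δ^5·u(1673) and δ^5 = u(670)/u(1673).
Since u(x) = √x, δ^5 = √(670/1673) = 0.63283.
Hence δ = (0.63283)^(1/5) = 0.91255.

δ ≈ 0.913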